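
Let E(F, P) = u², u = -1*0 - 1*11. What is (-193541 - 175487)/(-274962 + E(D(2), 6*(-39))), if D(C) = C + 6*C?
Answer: 369028/274841 ≈ 1.3427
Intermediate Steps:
D(C) = 7*C
u = -11 (u = 0 - 11 = -11)
E(F, P) = 121 (E(F, P) = (-11)² = 121)
(-193541 - 175487)/(-274962 + E(D(2), 6*(-39))) = (-193541 - 175487)/(-274962 + 121) = -369028/(-274841) = -369028*(-1/274841) = 369028/274841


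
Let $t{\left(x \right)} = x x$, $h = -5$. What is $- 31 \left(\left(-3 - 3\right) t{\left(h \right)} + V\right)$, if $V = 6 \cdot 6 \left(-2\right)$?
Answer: $6882$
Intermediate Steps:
$t{\left(x \right)} = x^{2}$
$V = -72$ ($V = 36 \left(-2\right) = -72$)
$- 31 \left(\left(-3 - 3\right) t{\left(h \right)} + V\right) = - 31 \left(\left(-3 - 3\right) \left(-5\right)^{2} - 72\right) = - 31 \left(\left(-6\right) 25 - 72\right) = - 31 \left(-150 - 72\right) = \left(-31\right) \left(-222\right) = 6882$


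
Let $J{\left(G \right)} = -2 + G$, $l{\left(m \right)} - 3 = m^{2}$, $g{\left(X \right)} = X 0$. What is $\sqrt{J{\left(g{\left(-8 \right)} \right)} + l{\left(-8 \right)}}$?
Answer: $\sqrt{65} \approx 8.0623$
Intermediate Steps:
$g{\left(X \right)} = 0$
$l{\left(m \right)} = 3 + m^{2}$
$\sqrt{J{\left(g{\left(-8 \right)} \right)} + l{\left(-8 \right)}} = \sqrt{\left(-2 + 0\right) + \left(3 + \left(-8\right)^{2}\right)} = \sqrt{-2 + \left(3 + 64\right)} = \sqrt{-2 + 67} = \sqrt{65}$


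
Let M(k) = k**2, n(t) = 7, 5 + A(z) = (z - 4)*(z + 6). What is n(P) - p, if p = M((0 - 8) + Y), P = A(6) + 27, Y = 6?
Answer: 3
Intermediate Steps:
A(z) = -5 + (-4 + z)*(6 + z) (A(z) = -5 + (z - 4)*(z + 6) = -5 + (-4 + z)*(6 + z))
P = 46 (P = (-29 + 6**2 + 2*6) + 27 = (-29 + 36 + 12) + 27 = 19 + 27 = 46)
p = 4 (p = ((0 - 8) + 6)**2 = (-8 + 6)**2 = (-2)**2 = 4)
n(P) - p = 7 - 1*4 = 7 - 4 = 3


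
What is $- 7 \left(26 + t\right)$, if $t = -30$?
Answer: $28$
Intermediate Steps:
$- 7 \left(26 + t\right) = - 7 \left(26 - 30\right) = \left(-7\right) \left(-4\right) = 28$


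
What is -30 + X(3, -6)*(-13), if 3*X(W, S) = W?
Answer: -43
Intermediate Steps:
X(W, S) = W/3
-30 + X(3, -6)*(-13) = -30 + ((1/3)*3)*(-13) = -30 + 1*(-13) = -30 - 13 = -43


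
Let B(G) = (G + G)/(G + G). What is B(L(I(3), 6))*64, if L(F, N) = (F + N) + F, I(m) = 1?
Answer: 64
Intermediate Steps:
L(F, N) = N + 2*F
B(G) = 1 (B(G) = (2*G)/((2*G)) = (2*G)*(1/(2*G)) = 1)
B(L(I(3), 6))*64 = 1*64 = 64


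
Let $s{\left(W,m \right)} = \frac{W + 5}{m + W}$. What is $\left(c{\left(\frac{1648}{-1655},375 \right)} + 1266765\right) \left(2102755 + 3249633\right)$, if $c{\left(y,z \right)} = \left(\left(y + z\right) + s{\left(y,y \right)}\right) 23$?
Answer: $\frac{9308769125538859517}{1363720} \approx 6.826 \cdot 10^{12}$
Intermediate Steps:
$s{\left(W,m \right)} = \frac{5 + W}{W + m}$
$c{\left(y,z \right)} = 23 y + 23 z + \frac{23 \left(5 + y\right)}{2 y}$ ($c{\left(y,z \right)} = \left(\left(y + z\right) + \frac{5 + y}{y + y}\right) 23 = \left(\left(y + z\right) + \frac{5 + y}{2 y}\right) 23 = \left(y + z + \frac{5 + y}{2 y}\right) 23 = 23 y + 23 z + \frac{23 \left(5 + y\right)}{2 y}$)
$\left(c{\left(\frac{1648}{-1655},375 \right)} + 1266765\right) \left(2102755 + 3249633\right) = \left(\frac{23 \left(5 + \frac{1648}{-1655} + 2 \frac{1648}{-1655} \left(\frac{1648}{-1655} + 375\right)\right)}{2 \frac{1648}{-1655}} + 1266765\right) \left(2102755 + 3249633\right) = \left(\frac{23 \left(5 + 1648 \left(- \frac{1}{1655}\right) + 2 \cdot 1648 \left(- \frac{1}{1655}\right) \left(1648 \left(- \frac{1}{1655}\right) + 375\right)\right)}{2 \cdot 1648 \left(- \frac{1}{1655}\right)} + 1266765\right) 5352388 = \left(\frac{23 \left(5 - \frac{1648}{1655} + 2 \left(- \frac{1648}{1655}\right) \left(- \frac{1648}{1655} + 375\right)\right)}{2 \left(- \frac{1648}{1655}\right)} + 1266765\right) 5352388 = \left(\frac{23}{2} \left(- \frac{1655}{1648}\right) \left(5 - \frac{1648}{1655} + 2 \left(- \frac{1648}{1655}\right) \frac{618977}{1655}\right) + 1266765\right) 5352388 = \left(\frac{23}{2} \left(- \frac{1655}{1648}\right) \left(5 - \frac{1648}{1655} - \frac{2040148192}{2739025}\right) + 1266765\right) 5352388 = \left(\frac{23}{2} \left(- \frac{1655}{1648}\right) \left(- \frac{2029180507}{2739025}\right) + 1266765\right) 5352388 = \left(\frac{46671151661}{5454880} + 1266765\right) 5352388 = \frac{6956722214861}{5454880} \cdot 5352388 = \frac{9308769125538859517}{1363720}$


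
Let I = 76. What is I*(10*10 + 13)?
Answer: 8588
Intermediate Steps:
I*(10*10 + 13) = 76*(10*10 + 13) = 76*(100 + 13) = 76*113 = 8588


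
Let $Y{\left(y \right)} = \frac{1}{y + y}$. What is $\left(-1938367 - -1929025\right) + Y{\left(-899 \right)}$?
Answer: $- \frac{16796917}{1798} \approx -9342.0$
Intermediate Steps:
$Y{\left(y \right)} = \frac{1}{2 y}$
$\left(-1938367 - -1929025\right) + Y{\left(-899 \right)} = \left(-1938367 - -1929025\right) + \frac{1}{2 \left(-899\right)} = \left(-1938367 + 1929025\right) + \frac{1}{2} \left(- \frac{1}{899}\right) = -9342 - \frac{1}{1798} = - \frac{16796917}{1798}$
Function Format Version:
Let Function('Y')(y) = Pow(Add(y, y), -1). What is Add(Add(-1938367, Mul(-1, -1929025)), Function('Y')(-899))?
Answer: Rational(-16796917, 1798) ≈ -9342.0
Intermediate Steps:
Function('Y')(y) = Mul(Rational(1, 2), Pow(y, -1)) (Function('Y')(y) = Pow(Mul(2, y), -1) = Mul(Rational(1, 2), Pow(y, -1)))
Add(Add(-1938367, Mul(-1, -1929025)), Function('Y')(-899)) = Add(Add(-1938367, Mul(-1, -1929025)), Mul(Rational(1, 2), Pow(-899, -1))) = Add(Add(-1938367, 1929025), Mul(Rational(1, 2), Rational(-1, 899))) = Add(-9342, Rational(-1, 1798)) = Rational(-16796917, 1798)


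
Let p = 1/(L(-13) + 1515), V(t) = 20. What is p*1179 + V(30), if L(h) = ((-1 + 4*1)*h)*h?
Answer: 13873/674 ≈ 20.583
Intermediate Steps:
L(h) = 3*h² (L(h) = ((-1 + 4)*h)*h = (3*h)*h = 3*h²)
p = 1/2022 (p = 1/(3*(-13)² + 1515) = 1/(3*169 + 1515) = 1/(507 + 1515) = 1/2022 ≈ 0.00049456)
p*1179 + V(30) = (1/2022)*1179 + 20 = 393/674 + 20 = 13873/674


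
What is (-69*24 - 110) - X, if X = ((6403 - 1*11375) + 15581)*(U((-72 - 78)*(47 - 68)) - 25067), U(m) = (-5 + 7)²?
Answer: 265891601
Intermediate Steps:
U(m) = 4 (U(m) = 2² = 4)
X = -265893367 (X = ((6403 - 1*11375) + 15581)*(4 - 25067) = ((6403 - 11375) + 15581)*(-25063) = (-4972 + 15581)*(-25063) = 10609*(-25063) = -265893367)
(-69*24 - 110) - X = (-69*24 - 110) - 1*(-265893367) = (-1656 - 110) + 265893367 = -1766 + 265893367 = 265891601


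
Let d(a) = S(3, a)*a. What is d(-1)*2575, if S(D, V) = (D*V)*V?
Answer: -7725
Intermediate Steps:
S(D, V) = D*V²
d(a) = 3*a³ (d(a) = (3*a²)*a = 3*a³)
d(-1)*2575 = (3*(-1)³)*2575 = (3*(-1))*2575 = -3*2575 = -7725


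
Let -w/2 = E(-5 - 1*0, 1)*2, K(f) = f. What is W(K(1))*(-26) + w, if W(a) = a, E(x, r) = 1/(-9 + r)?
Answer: -51/2 ≈ -25.500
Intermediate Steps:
w = ½ (w = -2*2/(-9 + 1) = -2*2/(-8) = -(-1)*2/4 = -2*(-¼) = ½ ≈ 0.50000)
W(K(1))*(-26) + w = 1*(-26) + ½ = -26 + ½ = -51/2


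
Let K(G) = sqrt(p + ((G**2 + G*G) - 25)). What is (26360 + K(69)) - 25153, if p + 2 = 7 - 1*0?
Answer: 1207 + sqrt(9502) ≈ 1304.5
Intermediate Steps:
p = 5 (p = -2 + (7 - 1*0) = -2 + (7 + 0) = -2 + 7 = 5)
K(G) = sqrt(-20 + 2*G**2) (K(G) = sqrt(5 + ((G**2 + G*G) - 25)) = sqrt(5 + ((G**2 + G**2) - 25)) = sqrt(5 + (2*G**2 - 25)) = sqrt(5 + (-25 + 2*G**2)) = sqrt(-20 + 2*G**2))
(26360 + K(69)) - 25153 = (26360 + sqrt(-20 + 2*69**2)) - 25153 = (26360 + sqrt(-20 + 2*4761)) - 25153 = (26360 + sqrt(-20 + 9522)) - 25153 = (26360 + sqrt(9502)) - 25153 = 1207 + sqrt(9502)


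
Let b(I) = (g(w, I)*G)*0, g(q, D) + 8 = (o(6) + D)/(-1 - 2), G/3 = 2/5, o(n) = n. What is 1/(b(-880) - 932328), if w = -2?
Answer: -1/932328 ≈ -1.0726e-6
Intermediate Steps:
G = 6/5 (G = 3*(2/5) = 3*(2*(⅕)) = 3*(⅖) = 6/5 ≈ 1.2000)
g(q, D) = -10 - D/3 (g(q, D) = -8 + (6 + D)/(-1 - 2) = -8 + (6 + D)/(-3) = -8 + (6 + D)*(-⅓) = -8 + (-2 - D/3) = -10 - D/3)
b(I) = 0 (b(I) = ((-10 - I/3)*(6/5))*0 = (-12 - 2*I/5)*0 = 0)
1/(b(-880) - 932328) = 1/(0 - 932328) = 1/(-932328) = -1/932328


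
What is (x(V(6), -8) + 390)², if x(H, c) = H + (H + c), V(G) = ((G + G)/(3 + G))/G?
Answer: 11847364/81 ≈ 1.4626e+5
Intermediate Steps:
V(G) = 2/(3 + G) (V(G) = ((2*G)/(3 + G))/G = (2*G/(3 + G))/G = 2/(3 + G))
x(H, c) = c + 2*H
(x(V(6), -8) + 390)² = ((-8 + 2*(2/(3 + 6))) + 390)² = ((-8 + 2*(2/9)) + 390)² = ((-8 + 4/9) + 390)² = (-68/9 + 390)² = (3442/9)² = 11847364/81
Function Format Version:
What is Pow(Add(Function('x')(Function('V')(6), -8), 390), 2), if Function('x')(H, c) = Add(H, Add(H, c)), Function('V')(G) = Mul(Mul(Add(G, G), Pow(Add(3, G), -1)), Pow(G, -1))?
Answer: Rational(11847364, 81) ≈ 1.4626e+5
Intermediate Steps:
Function('V')(G) = Mul(2, Pow(Add(3, G), -1)) (Function('V')(G) = Mul(Mul(Mul(2, G), Pow(Add(3, G), -1)), Pow(G, -1)) = Mul(Mul(2, G, Pow(Add(3, G), -1)), Pow(G, -1)) = Mul(2, Pow(Add(3, G), -1)))
Function('x')(H, c) = Add(c, Mul(2, H))
Pow(Add(Function('x')(Function('V')(6), -8), 390), 2) = Pow(Add(Add(-8, Mul(2, Mul(2, Pow(Add(3, 6), -1)))), 390), 2) = Pow(Add(Add(-8, Mul(2, Mul(2, Pow(9, -1)))), 390), 2) = Pow(Add(Add(-8, Mul(2, Mul(2, Rational(1, 9)))), 390), 2) = Pow(Add(Add(-8, Mul(2, Rational(2, 9))), 390), 2) = Pow(Add(Add(-8, Rational(4, 9)), 390), 2) = Pow(Add(Rational(-68, 9), 390), 2) = Pow(Rational(3442, 9), 2) = Rational(11847364, 81)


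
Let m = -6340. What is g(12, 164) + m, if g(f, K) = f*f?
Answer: -6196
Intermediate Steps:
g(f, K) = f²
g(12, 164) + m = 12² - 6340 = 144 - 6340 = -6196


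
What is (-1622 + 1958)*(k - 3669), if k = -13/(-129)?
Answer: -53008256/43 ≈ -1.2328e+6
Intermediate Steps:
k = 13/129 (k = -13*(-1/129) = 13/129 ≈ 0.10078)
(-1622 + 1958)*(k - 3669) = (-1622 + 1958)*(13/129 - 3669) = 336*(-473288/129) = -53008256/43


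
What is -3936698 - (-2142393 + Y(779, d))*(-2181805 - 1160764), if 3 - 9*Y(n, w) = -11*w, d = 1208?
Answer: -64405477194256/9 ≈ -7.1562e+12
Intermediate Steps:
Y(n, w) = ⅓ + 11*w/9 (Y(n, w) = ⅓ - (-11)*w/9 = ⅓ + 11*w/9)
-3936698 - (-2142393 + Y(779, d))*(-2181805 - 1160764) = -3936698 - (-2142393 + (⅓ + (11/9)*1208))*(-2181805 - 1160764) = -3936698 - (-2142393 + (⅓ + 13288/9))*(-3342569) = -3936698 - (-2142393 + 13291/9)*(-3342569) = -3936698 - (-19268246)*(-3342569)/9 = -3936698 - 1*64405441763974/9 = -3936698 - 64405441763974/9 = -64405477194256/9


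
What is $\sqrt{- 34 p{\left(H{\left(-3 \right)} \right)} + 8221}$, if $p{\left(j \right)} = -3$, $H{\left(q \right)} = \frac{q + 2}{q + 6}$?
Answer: $\sqrt{8323} \approx 91.23$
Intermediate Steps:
$H{\left(q \right)} = \frac{2 + q}{6 + q}$
$\sqrt{- 34 p{\left(H{\left(-3 \right)} \right)} + 8221} = \sqrt{\left(-34\right) \left(-3\right) + 8221} = \sqrt{102 + 8221} = \sqrt{8323}$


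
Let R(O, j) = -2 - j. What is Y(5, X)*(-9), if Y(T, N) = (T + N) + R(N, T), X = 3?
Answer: -9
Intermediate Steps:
Y(T, N) = -2 + N (Y(T, N) = (T + N) + (-2 - T) = (N + T) + (-2 - T) = -2 + N)
Y(5, X)*(-9) = (-2 + 3)*(-9) = 1*(-9) = -9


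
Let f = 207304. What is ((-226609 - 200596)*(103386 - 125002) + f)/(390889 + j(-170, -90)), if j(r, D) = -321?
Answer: 1154333823/48821 ≈ 23644.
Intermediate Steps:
((-226609 - 200596)*(103386 - 125002) + f)/(390889 + j(-170, -90)) = ((-226609 - 200596)*(103386 - 125002) + 207304)/(390889 - 321) = (-427205*(-21616) + 207304)/390568 = (9234463280 + 207304)*(1/390568) = 9234670584*(1/390568) = 1154333823/48821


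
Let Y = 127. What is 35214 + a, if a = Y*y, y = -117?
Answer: 20355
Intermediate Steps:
a = -14859 (a = 127*(-117) = -14859)
35214 + a = 35214 - 14859 = 20355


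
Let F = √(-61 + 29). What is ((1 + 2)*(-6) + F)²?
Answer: 292 - 144*I*√2 ≈ 292.0 - 203.65*I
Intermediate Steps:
F = 4*I*√2 (F = √(-32) = 4*I*√2 ≈ 5.6569*I)
((1 + 2)*(-6) + F)² = ((1 + 2)*(-6) + 4*I*√2)² = (3*(-6) + 4*I*√2)² = (-18 + 4*I*√2)²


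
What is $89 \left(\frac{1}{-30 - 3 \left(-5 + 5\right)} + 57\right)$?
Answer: $\frac{152101}{30} \approx 5070.0$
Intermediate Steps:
$89 \left(\frac{1}{-30 - 3 \left(-5 + 5\right)} + 57\right) = 89 \left(\frac{1}{-30 - 0} + 57\right) = 89 \left(\frac{1}{-30 + 0} + 57\right) = 89 \left(\frac{1}{-30} + 57\right) = 89 \left(- \frac{1}{30} + 57\right) = 89 \cdot \frac{1709}{30} = \frac{152101}{30}$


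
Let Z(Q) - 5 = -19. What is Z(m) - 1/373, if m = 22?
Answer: -5223/373 ≈ -14.003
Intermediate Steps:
Z(Q) = -14 (Z(Q) = 5 - 19 = -14)
Z(m) - 1/373 = -14 - 1/373 = -5223/373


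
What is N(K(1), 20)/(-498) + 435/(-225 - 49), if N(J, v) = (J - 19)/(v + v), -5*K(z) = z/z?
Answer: -902077/568550 ≈ -1.5866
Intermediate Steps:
K(z) = -1/5 (K(z) = -z/(5*z) = -1/5*1 = -1/5)
N(J, v) = (-19 + J)/(2*v) (N(J, v) = (-19 + J)/((2*v)) = (-19 + J)*(1/(2*v)) = (-19 + J)/(2*v))
N(K(1), 20)/(-498) + 435/(-225 - 49) = ((1/2)*(-19 - 1/5)/20)/(-498) + 435/(-225 - 49) = ((1/2)*(1/20)*(-96/5))*(-1/498) + 435/(-274) = -12/25*(-1/498) + 435*(-1/274) = 2/2075 - 435/274 = -902077/568550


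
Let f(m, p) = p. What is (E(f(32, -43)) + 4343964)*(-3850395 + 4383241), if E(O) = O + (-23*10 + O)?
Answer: 2314495462208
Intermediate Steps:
E(O) = -230 + 2*O (E(O) = O + (-230 + O) = -230 + 2*O)
(E(f(32, -43)) + 4343964)*(-3850395 + 4383241) = ((-230 + 2*(-43)) + 4343964)*(-3850395 + 4383241) = ((-230 - 86) + 4343964)*532846 = (-316 + 4343964)*532846 = 4343648*532846 = 2314495462208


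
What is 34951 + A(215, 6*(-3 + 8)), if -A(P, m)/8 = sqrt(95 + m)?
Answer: 34951 - 40*sqrt(5) ≈ 34862.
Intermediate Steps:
A(P, m) = -8*sqrt(95 + m)
34951 + A(215, 6*(-3 + 8)) = 34951 - 8*sqrt(95 + 6*(-3 + 8)) = 34951 - 8*sqrt(95 + 6*5) = 34951 - 8*sqrt(95 + 30) = 34951 - 40*sqrt(5)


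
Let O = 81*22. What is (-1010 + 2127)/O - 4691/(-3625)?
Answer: 12408487/6459750 ≈ 1.9209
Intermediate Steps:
O = 1782
(-1010 + 2127)/O - 4691/(-3625) = (-1010 + 2127)/1782 - 4691/(-3625) = 1117*(1/1782) - 4691*(-1/3625) = 1117/1782 + 4691/3625 = 12408487/6459750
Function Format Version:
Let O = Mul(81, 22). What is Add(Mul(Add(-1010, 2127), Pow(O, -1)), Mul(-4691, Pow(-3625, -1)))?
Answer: Rational(12408487, 6459750) ≈ 1.9209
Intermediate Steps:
O = 1782
Add(Mul(Add(-1010, 2127), Pow(O, -1)), Mul(-4691, Pow(-3625, -1))) = Add(Mul(Add(-1010, 2127), Pow(1782, -1)), Mul(-4691, Pow(-3625, -1))) = Add(Mul(1117, Rational(1, 1782)), Mul(-4691, Rational(-1, 3625))) = Add(Rational(1117, 1782), Rational(4691, 3625)) = Rational(12408487, 6459750)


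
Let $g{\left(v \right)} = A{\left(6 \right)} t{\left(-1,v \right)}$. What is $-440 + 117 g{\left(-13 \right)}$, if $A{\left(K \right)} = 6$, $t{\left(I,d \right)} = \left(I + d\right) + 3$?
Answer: $-8162$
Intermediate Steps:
$t{\left(I,d \right)} = 3 + I + d$
$g{\left(v \right)} = 12 + 6 v$ ($g{\left(v \right)} = 6 \left(3 - 1 + v\right) = 6 \left(2 + v\right) = 12 + 6 v$)
$-440 + 117 g{\left(-13 \right)} = -440 + 117 \left(12 + 6 \left(-13\right)\right) = -440 + 117 \left(12 - 78\right) = -440 + 117 \left(-66\right) = -440 - 7722 = -8162$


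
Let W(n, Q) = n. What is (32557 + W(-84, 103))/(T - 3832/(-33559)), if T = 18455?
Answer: 1089761407/619335177 ≈ 1.7596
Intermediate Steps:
(32557 + W(-84, 103))/(T - 3832/(-33559)) = (32557 - 84)/(18455 - 3832/(-33559)) = 32473/(18455 - 3832*(-1/33559)) = 32473/(18455 + 3832/33559) = 32473/(619335177/33559) = 32473*(33559/619335177) = 1089761407/619335177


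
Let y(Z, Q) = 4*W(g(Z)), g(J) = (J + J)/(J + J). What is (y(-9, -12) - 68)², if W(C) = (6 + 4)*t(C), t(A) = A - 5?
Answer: 51984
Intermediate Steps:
t(A) = -5 + A
g(J) = 1 (g(J) = (2*J)/((2*J)) = (2*J)*(1/(2*J)) = 1)
W(C) = -50 + 10*C (W(C) = (6 + 4)*(-5 + C) = 10*(-5 + C) = -50 + 10*C)
y(Z, Q) = -160 (y(Z, Q) = 4*(-50 + 10*1) = 4*(-50 + 10) = 4*(-40) = -160)
(y(-9, -12) - 68)² = (-160 - 68)² = (-228)² = 51984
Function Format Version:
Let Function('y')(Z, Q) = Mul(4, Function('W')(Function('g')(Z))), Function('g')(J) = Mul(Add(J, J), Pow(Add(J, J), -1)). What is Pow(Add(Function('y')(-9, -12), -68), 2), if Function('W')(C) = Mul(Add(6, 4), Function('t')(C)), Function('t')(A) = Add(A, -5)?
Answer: 51984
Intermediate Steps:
Function('t')(A) = Add(-5, A)
Function('g')(J) = 1 (Function('g')(J) = Mul(Mul(2, J), Pow(Mul(2, J), -1)) = Mul(Mul(2, J), Mul(Rational(1, 2), Pow(J, -1))) = 1)
Function('W')(C) = Add(-50, Mul(10, C)) (Function('W')(C) = Mul(Add(6, 4), Add(-5, C)) = Mul(10, Add(-5, C)) = Add(-50, Mul(10, C)))
Function('y')(Z, Q) = -160 (Function('y')(Z, Q) = Mul(4, Add(-50, Mul(10, 1))) = Mul(4, Add(-50, 10)) = Mul(4, -40) = -160)
Pow(Add(Function('y')(-9, -12), -68), 2) = Pow(Add(-160, -68), 2) = Pow(-228, 2) = 51984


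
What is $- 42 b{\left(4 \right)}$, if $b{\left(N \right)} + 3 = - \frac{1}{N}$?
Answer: $\frac{273}{2} \approx 136.5$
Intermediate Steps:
$b{\left(N \right)} = -3 - \frac{1}{N}$
$- 42 b{\left(4 \right)} = - 42 \left(-3 - \frac{1}{4}\right) = \left(-42\right) \left(- \frac{13}{4}\right) = \frac{273}{2}$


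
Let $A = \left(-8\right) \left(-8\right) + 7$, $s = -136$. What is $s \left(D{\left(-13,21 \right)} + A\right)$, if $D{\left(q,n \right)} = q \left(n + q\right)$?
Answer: $4488$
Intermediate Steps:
$A = 71$ ($A = 64 + 7 = 71$)
$s \left(D{\left(-13,21 \right)} + A\right) = - 136 \left(- 13 \left(21 - 13\right) + 71\right) = - 136 \left(\left(-13\right) 8 + 71\right) = - 136 \left(-104 + 71\right) = \left(-136\right) \left(-33\right) = 4488$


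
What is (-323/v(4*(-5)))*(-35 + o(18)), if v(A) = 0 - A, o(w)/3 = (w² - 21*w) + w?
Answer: 46189/20 ≈ 2309.4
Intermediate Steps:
o(w) = -60*w + 3*w² (o(w) = 3*((w² - 21*w) + w) = 3*(w² - 20*w) = -60*w + 3*w²)
v(A) = -A
(-323/v(4*(-5)))*(-35 + o(18)) = (-323/((-4*(-5))))*(-35 + 3*18*(-20 + 18)) = (-323/((-1*(-20))))*(-35 + 3*18*(-2)) = (-323/20)*(-35 - 108) = -323*1/20*(-143) = -323/20*(-143) = 46189/20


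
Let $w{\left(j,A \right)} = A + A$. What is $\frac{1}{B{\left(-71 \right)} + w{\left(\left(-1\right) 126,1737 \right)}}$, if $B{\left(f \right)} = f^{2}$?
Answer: $\frac{1}{8515} \approx 0.00011744$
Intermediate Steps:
$w{\left(j,A \right)} = 2 A$
$\frac{1}{B{\left(-71 \right)} + w{\left(\left(-1\right) 126,1737 \right)}} = \frac{1}{\left(-71\right)^{2} + 2 \cdot 1737} = \frac{1}{5041 + 3474} = \frac{1}{8515}$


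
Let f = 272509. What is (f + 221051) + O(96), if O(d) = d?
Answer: 493656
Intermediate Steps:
(f + 221051) + O(96) = (272509 + 221051) + 96 = 493560 + 96 = 493656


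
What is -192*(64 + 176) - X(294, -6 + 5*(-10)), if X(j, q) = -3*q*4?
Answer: -46752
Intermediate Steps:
X(j, q) = -12*q
-192*(64 + 176) - X(294, -6 + 5*(-10)) = -192*(64 + 176) - (-12)*(-6 + 5*(-10)) = -192*240 - (-12)*(-6 - 50) = -46080 - (-12)*(-56) = -46080 - 1*672 = -46080 - 672 = -46752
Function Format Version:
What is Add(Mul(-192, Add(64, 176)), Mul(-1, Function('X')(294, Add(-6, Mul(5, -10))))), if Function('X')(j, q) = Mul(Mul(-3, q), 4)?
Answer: -46752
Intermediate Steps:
Function('X')(j, q) = Mul(-12, q)
Add(Mul(-192, Add(64, 176)), Mul(-1, Function('X')(294, Add(-6, Mul(5, -10))))) = Add(Mul(-192, Add(64, 176)), Mul(-1, Mul(-12, Add(-6, Mul(5, -10))))) = Add(Mul(-192, 240), Mul(-1, Mul(-12, Add(-6, -50)))) = Add(-46080, Mul(-1, Mul(-12, -56))) = Add(-46080, Mul(-1, 672)) = Add(-46080, -672) = -46752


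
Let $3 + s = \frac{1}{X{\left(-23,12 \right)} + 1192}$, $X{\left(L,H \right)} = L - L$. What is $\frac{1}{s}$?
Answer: $- \frac{1192}{3575} \approx -0.33343$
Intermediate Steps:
$X{\left(L,H \right)} = 0$
$s = - \frac{3575}{1192}$ ($s = -3 + \frac{1}{0 + 1192} = -3 + \frac{1}{1192} = - \frac{3575}{1192} \approx -2.9992$)
$\frac{1}{s} = \frac{1}{- \frac{3575}{1192}} = - \frac{1192}{3575}$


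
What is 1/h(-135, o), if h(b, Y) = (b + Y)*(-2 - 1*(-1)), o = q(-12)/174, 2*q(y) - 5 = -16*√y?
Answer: 16347300/2206653697 - 11136*I*√3/2206653697 ≈ 0.0074082 - 8.7409e-6*I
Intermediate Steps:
q(y) = 5/2 - 8*√y (q(y) = 5/2 + (-16*√y)/2 = 5/2 - 8*√y)
o = 5/348 - 8*I*√3/87 (o = (5/2 - 16*I*√3)/174 = (5/2 - 16*I*√3)*(1/174) = 5/348 - 8*I*√3/87 ≈ 0.014368 - 0.15927*I)
h(b, Y) = -Y - b (h(b, Y) = (Y + b)*(-2 + 1) = (Y + b)*(-1) = -Y - b)
1/h(-135, o) = 1/(-(5/348 - 8*I*√3/87) - 1*(-135)) = 1/((-5/348 + 8*I*√3/87) + 135) = 1/(46975/348 + 8*I*√3/87)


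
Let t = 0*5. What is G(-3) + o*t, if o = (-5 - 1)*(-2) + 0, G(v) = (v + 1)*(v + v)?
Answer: 12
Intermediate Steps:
t = 0
G(v) = 2*v*(1 + v) (G(v) = (1 + v)*(2*v) = 2*v*(1 + v))
o = 12 (o = -6*(-2) + 0 = 12 + 0 = 12)
G(-3) + o*t = 2*(-3)*(1 - 3) + 12*0 = 2*(-3)*(-2) + 0 = 12 + 0 = 12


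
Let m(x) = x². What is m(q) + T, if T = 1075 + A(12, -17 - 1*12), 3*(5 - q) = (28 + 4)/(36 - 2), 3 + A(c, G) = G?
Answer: 2769964/2601 ≈ 1065.0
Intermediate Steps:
A(c, G) = -3 + G
q = 239/51 (q = 5 - (28 + 4)/(3*(36 - 2)) = 5 - 32/(3*34) = 5 - ⅓*16/17 = 5 - 16/51 = 239/51 ≈ 4.6863)
T = 1043 (T = 1075 + (-3 + (-17 - 1*12)) = 1075 + (-3 + (-17 - 12)) = 1075 + (-3 - 29) = 1075 - 32 = 1043)
m(q) + T = (239/51)² + 1043 = 57121/2601 + 1043 = 2769964/2601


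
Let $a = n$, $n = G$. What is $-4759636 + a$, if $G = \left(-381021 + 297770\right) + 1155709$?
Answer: $-3687178$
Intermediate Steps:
$G = 1072458$ ($G = -83251 + 1155709 = 1072458$)
$n = 1072458$
$a = 1072458$
$-4759636 + a = -4759636 + 1072458 = -3687178$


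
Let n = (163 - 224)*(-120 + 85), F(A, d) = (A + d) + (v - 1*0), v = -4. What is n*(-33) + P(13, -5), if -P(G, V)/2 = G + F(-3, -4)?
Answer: -70459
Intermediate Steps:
F(A, d) = -4 + A + d (F(A, d) = (A + d) + (-4 - 1*0) = (A + d) + (-4 + 0) = (A + d) - 4 = -4 + A + d)
P(G, V) = 22 - 2*G (P(G, V) = -2*(G + (-4 - 3 - 4)) = -2*(G - 11) = -2*(-11 + G) = 22 - 2*G)
n = 2135 (n = -61*(-35) = 2135)
n*(-33) + P(13, -5) = 2135*(-33) + (22 - 2*13) = -70455 + (22 - 26) = -70455 - 4 = -70459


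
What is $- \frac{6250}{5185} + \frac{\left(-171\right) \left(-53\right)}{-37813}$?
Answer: $- \frac{56664581}{39212081} \approx -1.4451$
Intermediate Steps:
$- \frac{6250}{5185} + \frac{\left(-171\right) \left(-53\right)}{-37813} = \left(-6250\right) \frac{1}{5185} + 9063 \left(- \frac{1}{37813}\right) = - \frac{1250}{1037} - \frac{9063}{37813} = - \frac{56664581}{39212081}$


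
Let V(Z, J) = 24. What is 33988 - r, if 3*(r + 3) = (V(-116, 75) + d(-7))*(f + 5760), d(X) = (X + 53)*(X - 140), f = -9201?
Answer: -7694495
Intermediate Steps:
d(X) = (-140 + X)*(53 + X) (d(X) = (53 + X)*(-140 + X) = (-140 + X)*(53 + X))
r = 7728483 (r = -3 + ((24 + (-7420 + (-7)**2 - 87*(-7)))*(-9201 + 5760))/3 = -3 + ((24 + (-7420 + 49 + 609))*(-3441))/3 = -3 + ((24 - 6762)*(-3441))/3 = -3 + (-6738*(-3441))/3 = -3 + (1/3)*23185458 = -3 + 7728486 = 7728483)
33988 - r = 33988 - 1*7728483 = 33988 - 7728483 = -7694495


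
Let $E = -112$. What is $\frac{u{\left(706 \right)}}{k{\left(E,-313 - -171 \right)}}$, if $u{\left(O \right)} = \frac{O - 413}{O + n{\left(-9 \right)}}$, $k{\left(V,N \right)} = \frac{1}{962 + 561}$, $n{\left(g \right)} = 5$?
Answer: $\frac{446239}{711} \approx 627.62$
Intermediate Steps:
$k{\left(V,N \right)} = \frac{1}{1523}$
$u{\left(O \right)} = \frac{-413 + O}{5 + O}$ ($u{\left(O \right)} = \frac{O - 413}{O + 5} = \frac{-413 + O}{5 + O}$)
$\frac{u{\left(706 \right)}}{k{\left(E,-313 - -171 \right)}} = \frac{-413 + 706}{5 + 706} \frac{1}{\frac{1}{1523}} = \frac{1}{711} \cdot 293 \cdot 1523 = \frac{293}{711} \cdot 1523 = \frac{446239}{711}$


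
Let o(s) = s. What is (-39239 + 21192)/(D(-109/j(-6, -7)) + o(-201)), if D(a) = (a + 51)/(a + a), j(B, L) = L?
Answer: 1967123/21676 ≈ 90.751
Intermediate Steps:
D(a) = (51 + a)/(2*a) (D(a) = (51 + a)/((2*a)) = (51 + a)*(1/(2*a)) = (51 + a)/(2*a))
(-39239 + 21192)/(D(-109/j(-6, -7)) + o(-201)) = (-39239 + 21192)/((51 - 109/(-7))/(2*((-109/(-7)))) - 201) = -18047/((51 - 109*(-1/7))/(2*((-109*(-1/7)))) - 201) = -18047/((51 + 109/7)/(2*(109/7)) - 201) = -18047/((1/2)*(7/109)*(466/7) - 201) = -18047/(233/109 - 201) = -18047/(-21676/109) = -18047*(-109/21676) = 1967123/21676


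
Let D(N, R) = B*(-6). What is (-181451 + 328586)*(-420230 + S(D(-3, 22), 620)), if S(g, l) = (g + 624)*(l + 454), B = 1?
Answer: 35827666770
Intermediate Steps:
D(N, R) = -6 (D(N, R) = 1*(-6) = -6)
S(g, l) = (454 + l)*(624 + g) (S(g, l) = (624 + g)*(454 + l) = (454 + l)*(624 + g))
(-181451 + 328586)*(-420230 + S(D(-3, 22), 620)) = (-181451 + 328586)*(-420230 + (283296 + 454*(-6) + 624*620 - 6*620)) = 147135*(-420230 + (283296 - 2724 + 386880 - 3720)) = 147135*(-420230 + 663732) = 147135*243502 = 35827666770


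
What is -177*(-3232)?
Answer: 572064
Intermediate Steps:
-177*(-3232) = -1*(-572064) = 572064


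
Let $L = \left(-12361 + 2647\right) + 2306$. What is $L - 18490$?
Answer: $-25898$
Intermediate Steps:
$L = -7408$ ($L = -9714 + 2306 = -7408$)
$L - 18490 = -7408 - 18490 = -25898$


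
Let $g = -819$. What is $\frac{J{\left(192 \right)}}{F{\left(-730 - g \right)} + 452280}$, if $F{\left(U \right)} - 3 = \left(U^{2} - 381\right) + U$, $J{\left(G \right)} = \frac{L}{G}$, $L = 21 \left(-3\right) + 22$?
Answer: $- \frac{41}{88303104} \approx -4.6431 \cdot 10^{-7}$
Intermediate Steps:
$L = -41$ ($L = -63 + 22 = -41$)
$J{\left(G \right)} = - \frac{41}{G}$
$F{\left(U \right)} = -378 + U + U^{2}$ ($F{\left(U \right)} = 3 + \left(\left(U^{2} - 381\right) + U\right) = 3 + \left(\left(-381 + U^{2}\right) + U\right) = 3 + \left(-381 + U + U^{2}\right) = -378 + U + U^{2}$)
$\frac{J{\left(192 \right)}}{F{\left(-730 - g \right)} + 452280} = \frac{\left(-41\right) \frac{1}{192}}{\left(-378 - -89 + \left(-730 - -819\right)^{2}\right) + 452280} = \frac{\left(-41\right) \frac{1}{192}}{\left(-378 + \left(-730 + 819\right) + \left(-730 + 819\right)^{2}\right) + 452280} = - \frac{41}{192 \left(\left(-378 + 89 + 89^{2}\right) + 452280\right)} = - \frac{41}{192 \left(\left(-378 + 89 + 7921\right) + 452280\right)} = - \frac{41}{192 \left(7632 + 452280\right)} = - \frac{41}{192 \cdot 459912} = \left(- \frac{41}{192}\right) \frac{1}{459912} = - \frac{41}{88303104}$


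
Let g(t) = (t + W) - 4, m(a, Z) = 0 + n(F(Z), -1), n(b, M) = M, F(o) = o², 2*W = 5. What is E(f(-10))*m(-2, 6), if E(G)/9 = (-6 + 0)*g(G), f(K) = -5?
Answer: -351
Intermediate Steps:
W = 5/2 (W = (½)*5 = 5/2 ≈ 2.5000)
m(a, Z) = -1 (m(a, Z) = 0 - 1 = -1)
g(t) = -3/2 + t (g(t) = (t + 5/2) - 4 = (5/2 + t) - 4 = -3/2 + t)
E(G) = 81 - 54*G (E(G) = 9*((-6 + 0)*(-3/2 + G)) = 9*(-6*(-3/2 + G)) = 9*(9 - 6*G) = 81 - 54*G)
E(f(-10))*m(-2, 6) = (81 - 54*(-5))*(-1) = (81 + 270)*(-1) = 351*(-1) = -351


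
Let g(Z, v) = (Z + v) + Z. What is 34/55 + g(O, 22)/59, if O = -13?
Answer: 1786/3245 ≈ 0.55039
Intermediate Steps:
g(Z, v) = v + 2*Z
34/55 + g(O, 22)/59 = 34/55 + (22 + 2*(-13))/59 = 34*(1/55) + (22 - 26)*(1/59) = 34/55 - 4*1/59 = 34/55 - 4/59 = 1786/3245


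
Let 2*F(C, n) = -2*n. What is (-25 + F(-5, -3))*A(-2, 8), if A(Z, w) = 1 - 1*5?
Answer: 88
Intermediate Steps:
A(Z, w) = -4 (A(Z, w) = 1 - 5 = -4)
F(C, n) = -n (F(C, n) = (-2*n)/2 = -n)
(-25 + F(-5, -3))*A(-2, 8) = (-25 - 1*(-3))*(-4) = (-25 + 3)*(-4) = -22*(-4) = 88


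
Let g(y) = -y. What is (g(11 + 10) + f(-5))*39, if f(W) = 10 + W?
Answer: -624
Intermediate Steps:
(g(11 + 10) + f(-5))*39 = (-(11 + 10) + (10 - 5))*39 = (-1*21 + 5)*39 = (-21 + 5)*39 = -16*39 = -624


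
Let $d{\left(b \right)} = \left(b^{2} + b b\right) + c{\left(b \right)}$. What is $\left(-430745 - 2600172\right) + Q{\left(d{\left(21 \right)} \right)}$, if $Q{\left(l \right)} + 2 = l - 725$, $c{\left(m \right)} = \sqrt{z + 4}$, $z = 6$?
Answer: $-3030762 + \sqrt{10} \approx -3.0308 \cdot 10^{6}$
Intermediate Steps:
$c{\left(m \right)} = \sqrt{10}$ ($c{\left(m \right)} = \sqrt{6 + 4} = \sqrt{10}$)
$d{\left(b \right)} = \sqrt{10} + 2 b^{2}$ ($d{\left(b \right)} = \left(b^{2} + b b\right) + \sqrt{10} = \left(b^{2} + b^{2}\right) + \sqrt{10} = 2 b^{2} + \sqrt{10} = \sqrt{10} + 2 b^{2}$)
$Q{\left(l \right)} = -727 + l$ ($Q{\left(l \right)} = -2 + \left(l - 725\right) = -2 + \left(-725 + l\right) = -727 + l$)
$\left(-430745 - 2600172\right) + Q{\left(d{\left(21 \right)} \right)} = \left(-430745 - 2600172\right) - \left(-155 - \sqrt{10}\right) = -3030917 - \left(-155 - \sqrt{10}\right) = -3030917 + \left(155 + \sqrt{10}\right) = -3030762 + \sqrt{10}$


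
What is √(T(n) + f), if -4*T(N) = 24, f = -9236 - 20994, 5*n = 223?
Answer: 2*I*√7559 ≈ 173.89*I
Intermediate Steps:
n = 223/5 (n = (⅕)*223 = 223/5 ≈ 44.600)
f = -30230
T(N) = -6 (T(N) = -¼*24 = -6)
√(T(n) + f) = √(-6 - 30230) = √(-30236) = 2*I*√7559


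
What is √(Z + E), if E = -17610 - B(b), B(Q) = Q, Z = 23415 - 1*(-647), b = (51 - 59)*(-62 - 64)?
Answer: 2*√1361 ≈ 73.783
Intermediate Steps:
b = 1008 (b = -8*(-126) = 1008)
Z = 24062 (Z = 23415 + 647 = 24062)
E = -18618 (E = -17610 - 1*1008 = -17610 - 1008 = -18618)
√(Z + E) = √(24062 - 18618) = √5444 = 2*√1361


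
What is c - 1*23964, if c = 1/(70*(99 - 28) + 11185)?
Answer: -387138419/16155 ≈ -23964.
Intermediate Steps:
c = 1/16155 (c = 1/(70*71 + 11185) = 1/(4970 + 11185) = 1/16155 ≈ 6.1900e-5)
c - 1*23964 = 1/16155 - 1*23964 = 1/16155 - 23964 = -387138419/16155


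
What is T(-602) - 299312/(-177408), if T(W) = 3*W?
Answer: -20006221/11088 ≈ -1804.3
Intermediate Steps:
T(-602) - 299312/(-177408) = 3*(-602) - 299312/(-177408) = -1806 - 299312*(-1)/177408 = -1806 - 1*(-18707/11088) = -1806 + 18707/11088 = -20006221/11088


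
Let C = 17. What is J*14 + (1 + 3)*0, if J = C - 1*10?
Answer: 98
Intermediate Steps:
J = 7 (J = 17 - 1*10 = 17 - 10 = 7)
J*14 + (1 + 3)*0 = 7*14 + (1 + 3)*0 = 98 + 4*0 = 98 + 0 = 98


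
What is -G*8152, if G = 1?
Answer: -8152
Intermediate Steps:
-G*8152 = -1*1*8152 = -1*8152 = -8152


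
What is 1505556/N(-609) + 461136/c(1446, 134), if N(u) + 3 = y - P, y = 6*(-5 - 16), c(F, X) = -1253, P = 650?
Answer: -2245686612/976087 ≈ -2300.7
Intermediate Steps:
y = -126 (y = 6*(-21) = -126)
N(u) = -779 (N(u) = -3 + (-126 - 1*650) = -3 + (-126 - 650) = -3 - 776 = -779)
1505556/N(-609) + 461136/c(1446, 134) = 1505556/(-779) + 461136/(-1253) = 1505556*(-1/779) + 461136*(-1/1253) = -1505556/779 - 461136/1253 = -2245686612/976087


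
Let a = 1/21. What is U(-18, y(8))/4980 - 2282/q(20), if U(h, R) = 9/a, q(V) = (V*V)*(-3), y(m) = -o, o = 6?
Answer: 96593/49800 ≈ 1.9396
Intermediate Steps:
y(m) = -6 (y(m) = -1*6 = -6)
a = 1/21 ≈ 0.047619
q(V) = -3*V² (q(V) = V²*(-3) = -3*V²)
U(h, R) = 189 (U(h, R) = 9/(1/21) = 9*21 = 189)
U(-18, y(8))/4980 - 2282/q(20) = 189/4980 - 2282/((-3*20²)) = 189*(1/4980) - 2282/((-3*400)) = 63/1660 - 2282/(-1200) = 63/1660 - 2282*(-1/1200) = 63/1660 + 1141/600 = 96593/49800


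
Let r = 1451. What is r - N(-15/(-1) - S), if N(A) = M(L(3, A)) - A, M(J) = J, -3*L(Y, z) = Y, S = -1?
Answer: 1468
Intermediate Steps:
L(Y, z) = -Y/3
N(A) = -1 - A (N(A) = -⅓*3 - A = -1 - A)
r - N(-15/(-1) - S) = 1451 - (-1 - (-15/(-1) - 1*(-1))) = 1451 - (-1 - (-15*(-1) + 1)) = 1451 - (-1 - (15 + 1)) = 1451 - (-1 - 1*16) = 1451 - (-1 - 16) = 1451 - 1*(-17) = 1451 + 17 = 1468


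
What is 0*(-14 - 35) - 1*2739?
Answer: -2739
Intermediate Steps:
0*(-14 - 35) - 1*2739 = 0*(-49) - 2739 = 0 - 2739 = -2739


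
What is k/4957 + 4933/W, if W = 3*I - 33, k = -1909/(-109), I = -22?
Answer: -2665175038/53490987 ≈ -49.825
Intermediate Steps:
k = 1909/109 (k = -1909*(-1/109) = 1909/109 ≈ 17.514)
W = -99 (W = 3*(-22) - 33 = -66 - 33 = -99)
k/4957 + 4933/W = (1909/109)/4957 + 4933/(-99) = (1909/109)*(1/4957) + 4933*(-1/99) = 1909/540313 - 4933/99 = -2665175038/53490987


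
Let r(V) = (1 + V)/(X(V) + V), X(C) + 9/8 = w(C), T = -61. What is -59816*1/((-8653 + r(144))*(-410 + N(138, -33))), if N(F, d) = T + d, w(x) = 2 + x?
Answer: -17279347/1259743149 ≈ -0.013717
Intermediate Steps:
X(C) = 7/8 + C (X(C) = -9/8 + (2 + C) = 7/8 + C)
N(F, d) = -61 + d
r(V) = (1 + V)/(7/8 + 2*V) (r(V) = (1 + V)/((7/8 + V) + V) = (1 + V)/(7/8 + 2*V))
-59816*1/((-8653 + r(144))*(-410 + N(138, -33))) = -59816*1/((-8653 + 8*(1 + 144)/(7 + 16*144))*(-410 + (-61 - 33))) = -59816*1/((-8653 + 8*145/(7 + 2304))*(-410 - 94)) = -59816*(-1/(504*(-8653 + 8*145/2311))) = -59816*(-1/(504*(-8653 + 8*(1/2311)*145))) = -59816*(-1/(504*(-8653 + 1160/2311))) = -59816/((-504*(-19995923/2311))) = -59816/10077945192/2311 = -59816*2311/10077945192 = -17279347/1259743149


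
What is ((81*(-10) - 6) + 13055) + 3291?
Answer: 15530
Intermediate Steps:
((81*(-10) - 6) + 13055) + 3291 = ((-810 - 6) + 13055) + 3291 = (-816 + 13055) + 3291 = 12239 + 3291 = 15530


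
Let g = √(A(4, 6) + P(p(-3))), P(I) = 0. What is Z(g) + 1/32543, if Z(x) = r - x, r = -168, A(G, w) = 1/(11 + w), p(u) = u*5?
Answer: -5467223/32543 - √17/17 ≈ -168.24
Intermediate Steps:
p(u) = 5*u
g = √17/17 (g = √(1/(11 + 6) + 0) = √(1/17 + 0) = √(1/17) = √17/17 ≈ 0.24254)
Z(x) = -168 - x
Z(g) + 1/32543 = (-168 - √17/17) + 1/32543 = -5467223/32543 - √17/17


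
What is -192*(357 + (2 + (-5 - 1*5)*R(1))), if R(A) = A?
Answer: -67008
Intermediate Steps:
-192*(357 + (2 + (-5 - 1*5)*R(1))) = -192*(357 + (2 + (-5 - 1*5)*1)) = -192*(357 + (2 + (-5 - 5)*1)) = -192*(357 + (2 - 10*1)) = -192*(357 + (2 - 10)) = -192*(357 - 8) = -192*349 = -67008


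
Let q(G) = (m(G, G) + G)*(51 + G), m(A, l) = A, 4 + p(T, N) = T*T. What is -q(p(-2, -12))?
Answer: 0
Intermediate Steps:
p(T, N) = -4 + T**2 (p(T, N) = -4 + T*T = -4 + T**2)
q(G) = 2*G*(51 + G) (q(G) = (G + G)*(51 + G) = (2*G)*(51 + G) = 2*G*(51 + G))
-q(p(-2, -12)) = -2*(-4 + (-2)**2)*(51 + (-4 + (-2)**2)) = -2*(-4 + 4)*(51 + (-4 + 4)) = -2*0*(51 + 0) = -2*0*51 = -1*0 = 0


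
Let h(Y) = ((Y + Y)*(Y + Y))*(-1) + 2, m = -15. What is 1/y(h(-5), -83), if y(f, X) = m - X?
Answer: 1/68 ≈ 0.014706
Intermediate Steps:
h(Y) = 2 - 4*Y² (h(Y) = ((2*Y)*(2*Y))*(-1) + 2 = (4*Y²)*(-1) + 2 = -4*Y² + 2 = 2 - 4*Y²)
y(f, X) = -15 - X
1/y(h(-5), -83) = 1/(-15 - 1*(-83)) = 1/(-15 + 83) = 1/68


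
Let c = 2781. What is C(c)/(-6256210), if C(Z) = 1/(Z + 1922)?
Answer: -1/29422955630 ≈ -3.3987e-11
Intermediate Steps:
C(Z) = 1/(1922 + Z)
C(c)/(-6256210) = 1/((1922 + 2781)*(-6256210)) = -1/6256210/4703 = (1/4703)*(-1/6256210) = -1/29422955630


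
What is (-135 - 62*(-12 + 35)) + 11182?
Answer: 9621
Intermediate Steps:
(-135 - 62*(-12 + 35)) + 11182 = (-135 - 62*23) + 11182 = (-135 - 1426) + 11182 = -1561 + 11182 = 9621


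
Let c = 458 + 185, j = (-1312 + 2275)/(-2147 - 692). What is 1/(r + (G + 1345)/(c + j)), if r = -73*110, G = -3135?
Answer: -912257/7327964615 ≈ -0.00012449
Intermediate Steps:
j = -963/2839 (j = 963/(-2839) = 963*(-1/2839) = -963/2839 ≈ -0.33920)
c = 643
r = -8030
1/(r + (G + 1345)/(c + j)) = 1/(-8030 + (-3135 + 1345)/(643 - 963/2839)) = 1/(-8030 - 1790/1824514/2839) = 1/(-8030 - 1790*2839/1824514) = 1/(-8030 - 2540905/912257) = 1/(-7327964615/912257) = -912257/7327964615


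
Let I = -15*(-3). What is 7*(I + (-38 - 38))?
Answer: -217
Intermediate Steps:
I = 45
7*(I + (-38 - 38)) = 7*(45 + (-38 - 38)) = 7*(45 - 76) = 7*(-31) = -217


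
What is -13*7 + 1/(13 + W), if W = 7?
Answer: -1819/20 ≈ -90.950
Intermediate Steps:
-13*7 + 1/(13 + W) = -13*7 + 1/(13 + 7) = -91 + 1/20 = -1819/20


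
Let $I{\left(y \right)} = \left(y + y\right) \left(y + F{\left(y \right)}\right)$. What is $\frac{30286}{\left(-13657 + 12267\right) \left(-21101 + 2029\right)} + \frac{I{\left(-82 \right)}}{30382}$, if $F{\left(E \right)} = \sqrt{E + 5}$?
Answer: $\frac{89356926273}{201357312640} - \frac{82 i \sqrt{77}}{15191} \approx 0.44377 - 0.047367 i$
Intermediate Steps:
$F{\left(E \right)} = \sqrt{5 + E}$
$I{\left(y \right)} = 2 y \left(y + \sqrt{5 + y}\right)$ ($I{\left(y \right)} = \left(y + y\right) \left(y + \sqrt{5 + y}\right) = 2 y \left(y + \sqrt{5 + y}\right)$)
$\frac{30286}{\left(-13657 + 12267\right) \left(-21101 + 2029\right)} + \frac{I{\left(-82 \right)}}{30382} = \frac{30286}{\left(-13657 + 12267\right) \left(-21101 + 2029\right)} + \frac{2 \left(-82\right) \left(-82 + \sqrt{5 - 82}\right)}{30382} = \frac{30286}{\left(-1390\right) \left(-19072\right)} + 2 \left(-82\right) \left(-82 + \sqrt{-77}\right) \frac{1}{30382} = \frac{30286}{26510080} + 2 \left(-82\right) \left(-82 + i \sqrt{77}\right) \frac{1}{30382} = 30286 \cdot \frac{1}{26510080} + \left(13448 - 164 i \sqrt{77}\right) \frac{1}{30382} = \frac{15143}{13255040} + \left(\frac{6724}{15191} - \frac{82 i \sqrt{77}}{15191}\right) = \frac{89356926273}{201357312640} - \frac{82 i \sqrt{77}}{15191}$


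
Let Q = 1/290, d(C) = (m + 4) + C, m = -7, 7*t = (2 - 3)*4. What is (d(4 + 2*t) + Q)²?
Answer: 80089/4120900 ≈ 0.019435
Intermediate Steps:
t = -4/7 (t = ((2 - 3)*4)/7 = (-1*4)/7 = (⅐)*(-4) = -4/7 ≈ -0.57143)
d(C) = -3 + C (d(C) = (-7 + 4) + C = -3 + C)
Q = 1/290 ≈ 0.0034483
(d(4 + 2*t) + Q)² = ((-3 + (4 + 2*(-4/7))) + 1/290)² = ((-3 + (4 - 8/7)) + 1/290)² = ((-3 + 20/7) + 1/290)² = (-⅐ + 1/290)² = (-283/2030)² = 80089/4120900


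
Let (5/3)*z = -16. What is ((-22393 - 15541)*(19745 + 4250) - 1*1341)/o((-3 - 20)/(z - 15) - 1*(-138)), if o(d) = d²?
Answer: -13770834434559/292033921 ≈ -47155.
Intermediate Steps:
z = -48/5 (z = (⅗)*(-16) = -48/5 ≈ -9.6000)
((-22393 - 15541)*(19745 + 4250) - 1*1341)/o((-3 - 20)/(z - 15) - 1*(-138)) = ((-22393 - 15541)*(19745 + 4250) - 1*1341)/(((-3 - 20)/(-48/5 - 15) - 1*(-138))²) = (-37934*23995 - 1341)/((-23/(-123/5) + 138)²) = (-910226330 - 1341)/((-23*(-5/123) + 138)²) = -910227671/(115/123 + 138)² = -910227671/((17089/123)²) = -910227671/292033921/15129 = -910227671*15129/292033921 = -13770834434559/292033921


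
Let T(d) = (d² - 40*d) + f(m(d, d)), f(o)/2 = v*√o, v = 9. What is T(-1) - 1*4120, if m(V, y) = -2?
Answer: -4079 + 18*I*√2 ≈ -4079.0 + 25.456*I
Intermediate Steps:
f(o) = 18*√o (f(o) = 2*(9*√o) = 18*√o)
T(d) = d² - 40*d + 18*I*√2 (T(d) = (d² - 40*d) + 18*√(-2) = (d² - 40*d) + 18*(I*√2) = (d² - 40*d) + 18*I*√2 = d² - 40*d + 18*I*√2)
T(-1) - 1*4120 = ((-1)² - 40*(-1) + 18*I*√2) - 1*4120 = (1 + 40 + 18*I*√2) - 4120 = (41 + 18*I*√2) - 4120 = -4079 + 18*I*√2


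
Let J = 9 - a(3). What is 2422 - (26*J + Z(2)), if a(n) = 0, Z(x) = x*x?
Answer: 2184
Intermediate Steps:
Z(x) = x²
J = 9 (J = 9 - 1*0 = 9 + 0 = 9)
2422 - (26*J + Z(2)) = 2422 - (26*9 + 2²) = 2422 - (234 + 4) = 2422 - 1*238 = 2422 - 238 = 2184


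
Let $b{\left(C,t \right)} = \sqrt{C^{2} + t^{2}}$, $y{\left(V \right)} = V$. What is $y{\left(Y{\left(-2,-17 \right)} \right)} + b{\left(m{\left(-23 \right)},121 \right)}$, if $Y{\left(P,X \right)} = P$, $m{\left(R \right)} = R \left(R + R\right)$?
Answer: $-2 + \sqrt{1134005} \approx 1062.9$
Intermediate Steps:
$m{\left(R \right)} = 2 R^{2}$ ($m{\left(R \right)} = R 2 R = 2 R^{2}$)
$y{\left(Y{\left(-2,-17 \right)} \right)} + b{\left(m{\left(-23 \right)},121 \right)} = -2 + \sqrt{\left(2 \left(-23\right)^{2}\right)^{2} + 121^{2}} = -2 + \sqrt{\left(2 \cdot 529\right)^{2} + 14641} = -2 + \sqrt{1058^{2} + 14641} = -2 + \sqrt{1119364 + 14641} = -2 + \sqrt{1134005}$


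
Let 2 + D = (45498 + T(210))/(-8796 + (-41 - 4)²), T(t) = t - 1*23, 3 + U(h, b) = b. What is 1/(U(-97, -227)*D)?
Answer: 6771/13622210 ≈ 0.00049706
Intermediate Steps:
U(h, b) = -3 + b
T(t) = -23 + t (T(t) = t - 23 = -23 + t)
D = -59227/6771 (D = -2 + (45498 + (-23 + 210))/(-8796 + (-41 - 4)²) = -2 + (45498 + 187)/(-8796 + (-45)²) = -2 + 45685/(-8796 + 2025) = -2 + 45685/(-6771) = -2 + 45685*(-1/6771) = -2 - 45685/6771 = -59227/6771 ≈ -8.7472)
1/(U(-97, -227)*D) = 1/((-3 - 227)*(-59227/6771)) = -6771/59227/(-230) = -1/230*(-6771/59227) = 6771/13622210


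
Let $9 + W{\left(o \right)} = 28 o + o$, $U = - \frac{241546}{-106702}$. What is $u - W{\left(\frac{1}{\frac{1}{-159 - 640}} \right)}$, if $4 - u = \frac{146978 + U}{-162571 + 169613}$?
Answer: $\frac{8702334906477}{375697742} \approx 23163.0$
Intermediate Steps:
$U = \frac{120773}{53351}$ ($U = \left(-241546\right) \left(- \frac{1}{106702}\right) = \frac{120773}{53351} \approx 2.2637$)
$W{\left(o \right)} = -9 + 29 o$ ($W{\left(o \right)} = -9 + \left(28 o + o\right) = -9 + 29 o$)
$u = - \frac{6338753083}{375697742}$ ($u = 4 - \frac{146978 + \frac{120773}{53351}}{-162571 + 169613} = 4 - \frac{7841544051}{53351 \cdot 7042} = 4 - \frac{7841544051}{53351} \cdot \frac{1}{7042} = 4 - \frac{7841544051}{375697742} = - \frac{6338753083}{375697742} \approx -16.872$)
$u - W{\left(\frac{1}{\frac{1}{-159 - 640}} \right)} = - \frac{6338753083}{375697742} - \left(-9 + \frac{29}{\frac{1}{-159 - 640}}\right) = - \frac{6338753083}{375697742} - \left(-9 + \frac{29}{\frac{1}{-799}}\right) = - \frac{6338753083}{375697742} - \left(-9 + \frac{29}{- \frac{1}{799}}\right) = - \frac{6338753083}{375697742} - \left(-9 + 29 \left(-799\right)\right) = - \frac{6338753083}{375697742} - \left(-9 - 23171\right) = - \frac{6338753083}{375697742} - -23180 = - \frac{6338753083}{375697742} + 23180 = \frac{8702334906477}{375697742}$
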